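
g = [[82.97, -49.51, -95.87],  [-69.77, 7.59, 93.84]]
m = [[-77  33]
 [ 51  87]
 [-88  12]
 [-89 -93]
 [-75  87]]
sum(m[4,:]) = 12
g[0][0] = 82.97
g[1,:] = [-69.77, 7.59, 93.84]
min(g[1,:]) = -69.77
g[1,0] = -69.77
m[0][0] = -77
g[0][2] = -95.87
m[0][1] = 33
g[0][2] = -95.87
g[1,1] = 7.59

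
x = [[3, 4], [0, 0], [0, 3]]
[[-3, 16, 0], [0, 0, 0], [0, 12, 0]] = x @ [[-1, 0, 0], [0, 4, 0]]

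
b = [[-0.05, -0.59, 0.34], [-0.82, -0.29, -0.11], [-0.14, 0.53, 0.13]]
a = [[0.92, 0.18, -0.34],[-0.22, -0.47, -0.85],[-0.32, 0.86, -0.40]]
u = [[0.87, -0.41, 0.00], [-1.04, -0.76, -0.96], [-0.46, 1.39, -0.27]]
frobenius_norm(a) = 1.73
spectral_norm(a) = 1.00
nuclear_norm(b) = 2.02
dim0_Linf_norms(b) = [0.82, 0.59, 0.34]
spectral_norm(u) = 1.67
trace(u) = -0.16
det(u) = 1.27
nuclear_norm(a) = 2.99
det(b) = -0.23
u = b + a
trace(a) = 0.05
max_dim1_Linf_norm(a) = 0.92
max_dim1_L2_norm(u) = 1.61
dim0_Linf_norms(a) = [0.92, 0.86, 0.85]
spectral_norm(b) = 0.95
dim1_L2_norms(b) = [0.68, 0.88, 0.56]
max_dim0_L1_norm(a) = 1.59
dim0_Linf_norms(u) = [1.04, 1.39, 0.96]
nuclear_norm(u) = 3.78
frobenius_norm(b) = 1.25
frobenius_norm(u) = 2.39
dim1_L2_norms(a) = [1.0, 1.0, 1.0]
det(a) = 0.99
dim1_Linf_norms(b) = [0.59, 0.82, 0.53]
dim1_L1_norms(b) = [0.98, 1.22, 0.8]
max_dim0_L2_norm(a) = 1.0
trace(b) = -0.21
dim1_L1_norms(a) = [1.44, 1.54, 1.58]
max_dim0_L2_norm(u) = 1.64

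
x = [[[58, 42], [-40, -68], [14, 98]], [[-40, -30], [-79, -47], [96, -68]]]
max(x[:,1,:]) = -40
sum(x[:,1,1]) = -115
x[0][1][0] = -40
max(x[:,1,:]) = -40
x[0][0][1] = 42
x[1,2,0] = 96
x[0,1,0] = -40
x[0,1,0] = -40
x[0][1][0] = -40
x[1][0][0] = -40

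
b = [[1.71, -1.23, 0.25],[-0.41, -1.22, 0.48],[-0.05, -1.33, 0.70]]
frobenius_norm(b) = 2.94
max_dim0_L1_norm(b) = 3.78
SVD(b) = [[-0.75, 0.65, -0.13],  [-0.4, -0.6, -0.69],  [-0.53, -0.46, 0.71]] @ diag([2.4918952283515625, 1.5545170141693714, 0.14742802846357425]) @ [[-0.44, 0.85, -0.30], [0.89, 0.36, -0.29], [0.14, 0.39, 0.91]]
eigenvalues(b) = [1.88, -0.99, 0.31]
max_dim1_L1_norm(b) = 3.19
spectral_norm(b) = 2.49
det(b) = -0.57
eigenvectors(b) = [[-0.99, 0.29, 0.08], [0.12, 0.75, 0.28], [-0.09, 0.6, 0.96]]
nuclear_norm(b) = 4.19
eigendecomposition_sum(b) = [[1.78,-0.74,0.08], [-0.21,0.09,-0.01], [0.16,-0.07,0.01]] + [[-0.07, -0.47, 0.14], [-0.18, -1.22, 0.37], [-0.14, -0.97, 0.3]] + [[-0.01,-0.02,0.03], [-0.02,-0.08,0.12], [-0.07,-0.29,0.4]]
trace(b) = 1.19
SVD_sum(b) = [[0.82, -1.58, 0.56], [0.44, -0.85, 0.30], [0.58, -1.12, 0.40]] + [[0.90, 0.36, -0.29], [-0.83, -0.33, 0.27], [-0.64, -0.26, 0.21]] + [[-0.0, -0.01, -0.02], [-0.01, -0.04, -0.09], [0.01, 0.04, 0.10]]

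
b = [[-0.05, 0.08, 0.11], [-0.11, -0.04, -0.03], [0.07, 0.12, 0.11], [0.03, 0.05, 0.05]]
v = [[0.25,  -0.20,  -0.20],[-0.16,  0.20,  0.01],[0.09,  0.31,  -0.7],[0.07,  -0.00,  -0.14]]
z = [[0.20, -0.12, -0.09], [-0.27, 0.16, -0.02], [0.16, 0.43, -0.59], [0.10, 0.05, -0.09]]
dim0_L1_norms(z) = [0.73, 0.76, 0.79]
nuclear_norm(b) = 0.38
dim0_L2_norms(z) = [0.39, 0.48, 0.6]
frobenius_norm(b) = 0.27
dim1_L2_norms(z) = [0.25, 0.31, 0.75, 0.14]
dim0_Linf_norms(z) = [0.27, 0.43, 0.59]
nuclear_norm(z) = 1.22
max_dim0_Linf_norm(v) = 0.7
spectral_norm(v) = 0.80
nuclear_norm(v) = 1.24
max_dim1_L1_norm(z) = 1.18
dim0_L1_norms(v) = [0.57, 0.71, 1.05]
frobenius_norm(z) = 0.86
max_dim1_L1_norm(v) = 1.1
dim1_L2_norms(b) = [0.14, 0.12, 0.18, 0.08]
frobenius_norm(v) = 0.91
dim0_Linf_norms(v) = [0.25, 0.31, 0.7]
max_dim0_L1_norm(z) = 0.79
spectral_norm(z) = 0.76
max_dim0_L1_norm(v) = 1.05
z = b + v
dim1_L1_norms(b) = [0.24, 0.18, 0.3, 0.13]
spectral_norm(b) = 0.24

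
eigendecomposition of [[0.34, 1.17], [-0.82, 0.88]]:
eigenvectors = [[(0.77+0j),0.77-0.00j], [(0.18+0.62j),0.18-0.62j]]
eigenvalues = [(0.61+0.94j), (0.61-0.94j)]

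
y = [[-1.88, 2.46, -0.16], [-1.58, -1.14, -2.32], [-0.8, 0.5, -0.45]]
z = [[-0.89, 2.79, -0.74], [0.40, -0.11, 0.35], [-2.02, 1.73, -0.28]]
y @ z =[[2.98, -5.79, 2.30], [5.64, -8.3, 1.42], [1.82, -3.07, 0.89]]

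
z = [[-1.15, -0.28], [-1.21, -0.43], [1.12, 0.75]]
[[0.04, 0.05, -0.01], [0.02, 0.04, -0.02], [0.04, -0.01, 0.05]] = z @ [[-0.08, -0.06, -0.01], [0.17, 0.08, 0.08]]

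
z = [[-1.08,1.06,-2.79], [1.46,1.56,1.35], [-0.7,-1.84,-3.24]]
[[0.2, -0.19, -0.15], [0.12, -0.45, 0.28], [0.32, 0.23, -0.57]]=z@ [[0.21,-0.18,-0.05],[0.01,-0.18,0.12],[-0.15,0.07,0.12]]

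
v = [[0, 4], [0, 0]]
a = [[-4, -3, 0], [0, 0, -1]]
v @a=[[0, 0, -4], [0, 0, 0]]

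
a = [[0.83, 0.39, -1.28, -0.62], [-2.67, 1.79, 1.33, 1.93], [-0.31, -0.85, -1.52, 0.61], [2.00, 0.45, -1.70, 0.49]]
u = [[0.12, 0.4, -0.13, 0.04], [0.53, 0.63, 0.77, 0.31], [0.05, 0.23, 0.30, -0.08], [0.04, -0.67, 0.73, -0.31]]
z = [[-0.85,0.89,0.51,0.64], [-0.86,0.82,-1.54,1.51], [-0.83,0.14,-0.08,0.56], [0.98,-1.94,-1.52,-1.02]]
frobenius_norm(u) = 1.67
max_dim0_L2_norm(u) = 1.11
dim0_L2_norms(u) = [0.55, 1.03, 1.11, 0.45]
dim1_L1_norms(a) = [3.12, 7.72, 3.29, 4.64]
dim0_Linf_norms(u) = [0.53, 0.67, 0.77, 0.31]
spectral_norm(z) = 3.41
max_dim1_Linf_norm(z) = 1.94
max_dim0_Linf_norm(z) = 1.94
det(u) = 0.03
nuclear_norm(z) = 6.40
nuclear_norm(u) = 2.64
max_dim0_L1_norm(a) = 5.83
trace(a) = 1.59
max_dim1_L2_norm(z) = 2.84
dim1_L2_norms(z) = [1.48, 2.46, 1.01, 2.84]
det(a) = -14.04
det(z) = -0.36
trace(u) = 0.74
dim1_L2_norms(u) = [0.44, 1.17, 0.39, 1.04]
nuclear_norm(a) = 9.32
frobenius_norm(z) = 4.17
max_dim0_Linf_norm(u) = 0.77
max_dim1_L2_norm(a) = 3.98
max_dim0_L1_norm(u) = 1.93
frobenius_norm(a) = 5.43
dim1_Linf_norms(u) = [0.4, 0.77, 0.3, 0.73]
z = u @ a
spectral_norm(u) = 1.23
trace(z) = -1.13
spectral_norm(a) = 4.58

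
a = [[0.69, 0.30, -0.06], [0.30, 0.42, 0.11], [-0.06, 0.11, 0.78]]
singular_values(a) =[0.89, 0.81, 0.2]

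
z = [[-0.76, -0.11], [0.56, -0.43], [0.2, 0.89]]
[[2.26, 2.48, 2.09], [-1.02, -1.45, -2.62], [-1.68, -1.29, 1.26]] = z @ [[-2.79, -3.16, -3.06], [-1.26, -0.74, 2.10]]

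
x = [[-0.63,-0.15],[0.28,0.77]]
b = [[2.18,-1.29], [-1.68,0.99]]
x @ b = [[-1.12, 0.66], [-0.68, 0.40]]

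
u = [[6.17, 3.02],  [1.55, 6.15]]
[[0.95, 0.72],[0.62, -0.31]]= u @ [[0.12, 0.16],[0.07, -0.09]]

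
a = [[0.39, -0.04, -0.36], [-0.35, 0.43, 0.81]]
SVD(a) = [[-0.44,0.9],[0.90,0.44]] @ diag([1.0879896256914041, 0.2511544831132398]) @ [[-0.45, 0.37, 0.81], [0.77, 0.62, 0.14]]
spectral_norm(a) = 1.09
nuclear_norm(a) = 1.34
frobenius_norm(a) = 1.12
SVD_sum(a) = [[0.22, -0.18, -0.39], [-0.44, 0.36, 0.79]] + [[0.17, 0.14, 0.03], [0.09, 0.07, 0.02]]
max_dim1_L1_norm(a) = 1.59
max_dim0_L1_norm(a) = 1.17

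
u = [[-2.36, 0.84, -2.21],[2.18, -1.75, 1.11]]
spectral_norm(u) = 4.39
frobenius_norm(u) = 4.50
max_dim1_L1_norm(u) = 5.41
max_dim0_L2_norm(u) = 3.21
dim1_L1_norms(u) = [5.41, 5.04]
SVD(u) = [[-0.75,0.66], [0.66,0.75]] @ diag([4.385470144622047, 0.9868898675276158]) @ [[0.73,-0.41,0.54], [0.06,-0.76,-0.65]]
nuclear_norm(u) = 5.37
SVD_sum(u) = [[-2.40, 1.34, -1.78], [2.14, -1.19, 1.59]] + [[0.04,-0.5,-0.43],  [0.04,-0.56,-0.48]]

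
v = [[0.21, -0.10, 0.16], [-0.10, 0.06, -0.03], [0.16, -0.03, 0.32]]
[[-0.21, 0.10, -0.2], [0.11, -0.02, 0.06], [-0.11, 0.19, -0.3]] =v@[[-0.92, 0.48, -0.09],  [0.42, 0.68, 0.48],  [0.16, 0.41, -0.84]]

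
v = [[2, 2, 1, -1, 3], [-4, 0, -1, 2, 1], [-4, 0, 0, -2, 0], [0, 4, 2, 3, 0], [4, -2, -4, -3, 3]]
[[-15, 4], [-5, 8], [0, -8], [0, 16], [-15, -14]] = v @ [[0, 0], [0, 0], [0, 2], [0, 4], [-5, 2]]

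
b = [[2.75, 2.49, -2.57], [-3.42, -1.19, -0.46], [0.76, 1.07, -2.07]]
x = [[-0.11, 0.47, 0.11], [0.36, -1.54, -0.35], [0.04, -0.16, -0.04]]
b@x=[[0.49, -2.13, -0.47], [-0.07, 0.30, 0.06], [0.22, -0.96, -0.21]]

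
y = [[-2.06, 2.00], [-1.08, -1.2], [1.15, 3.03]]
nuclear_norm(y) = 6.42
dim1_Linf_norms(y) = [2.06, 1.2, 3.03]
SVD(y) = [[0.48, 0.86], [-0.34, 0.38], [0.81, -0.35]] @ diag([3.830903501761748, 2.5841010739113086]) @ [[0.08, 1.0], [-1.0, 0.08]]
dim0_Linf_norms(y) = [2.06, 3.03]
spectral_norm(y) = 3.83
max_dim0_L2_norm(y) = 3.82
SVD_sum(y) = [[0.15, 1.82], [-0.11, -1.28], [0.26, 3.1]] + [[-2.21, 0.18], [-0.97, 0.08], [0.89, -0.07]]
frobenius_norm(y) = 4.62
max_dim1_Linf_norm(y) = 3.03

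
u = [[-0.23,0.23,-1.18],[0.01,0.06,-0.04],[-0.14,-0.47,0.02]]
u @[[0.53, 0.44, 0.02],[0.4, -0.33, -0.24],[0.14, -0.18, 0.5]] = [[-0.20, 0.04, -0.65], [0.02, -0.01, -0.03], [-0.26, 0.09, 0.12]]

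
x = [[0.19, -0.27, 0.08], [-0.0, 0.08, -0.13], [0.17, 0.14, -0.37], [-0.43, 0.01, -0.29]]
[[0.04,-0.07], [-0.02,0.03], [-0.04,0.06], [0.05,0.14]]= x @ [[-0.10,-0.18], [-0.24,0.09], [-0.03,-0.20]]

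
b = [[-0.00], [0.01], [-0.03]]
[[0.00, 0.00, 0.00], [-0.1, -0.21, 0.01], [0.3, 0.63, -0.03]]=b@[[-10.05, -21.12, 1.02]]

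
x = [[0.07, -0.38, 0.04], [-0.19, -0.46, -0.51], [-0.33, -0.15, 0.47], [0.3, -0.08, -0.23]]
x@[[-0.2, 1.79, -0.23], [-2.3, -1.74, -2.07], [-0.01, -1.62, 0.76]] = [[0.86, 0.72, 0.80], [1.10, 1.29, 0.61], [0.41, -1.09, 0.74], [0.13, 1.05, -0.08]]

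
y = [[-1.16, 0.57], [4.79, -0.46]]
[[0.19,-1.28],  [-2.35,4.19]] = y @ [[-0.57, 0.82], [-0.82, -0.57]]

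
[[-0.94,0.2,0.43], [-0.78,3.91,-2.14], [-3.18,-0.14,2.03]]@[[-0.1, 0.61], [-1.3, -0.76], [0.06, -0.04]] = [[-0.14, -0.74], [-5.13, -3.36], [0.62, -1.91]]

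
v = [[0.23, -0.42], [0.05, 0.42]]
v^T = [[0.23, 0.05], [-0.42, 0.42]]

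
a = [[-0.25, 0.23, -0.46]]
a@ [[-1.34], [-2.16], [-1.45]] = [[0.51]]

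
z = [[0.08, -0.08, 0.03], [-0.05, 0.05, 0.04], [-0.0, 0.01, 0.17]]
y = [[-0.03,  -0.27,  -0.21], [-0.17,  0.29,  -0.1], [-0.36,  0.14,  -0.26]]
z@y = [[0.0,-0.04,-0.02], [-0.02,0.03,-0.0], [-0.06,0.03,-0.05]]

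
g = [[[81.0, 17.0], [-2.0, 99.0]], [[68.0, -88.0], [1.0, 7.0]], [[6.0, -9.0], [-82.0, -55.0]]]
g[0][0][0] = 81.0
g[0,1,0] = -2.0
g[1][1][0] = 1.0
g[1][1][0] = 1.0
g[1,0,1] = -88.0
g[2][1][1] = -55.0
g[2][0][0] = 6.0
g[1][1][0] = 1.0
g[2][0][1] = -9.0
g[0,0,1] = 17.0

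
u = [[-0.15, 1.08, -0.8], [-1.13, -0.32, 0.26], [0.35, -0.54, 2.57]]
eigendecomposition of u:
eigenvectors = [[(0.09+0.66j), 0.09-0.66j, -0.22+0.00j], [(-0.73+0j), (-0.73-0j), 0.19+0.00j], [(-0.11-0.13j), (-0.11+0.13j), (0.96+0j)]]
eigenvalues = [(-0.14+1.07j), (-0.14-1.07j), (2.38+0j)]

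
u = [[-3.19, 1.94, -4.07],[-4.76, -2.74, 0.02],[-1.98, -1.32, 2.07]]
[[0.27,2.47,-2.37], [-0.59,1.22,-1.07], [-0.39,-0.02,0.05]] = u @ [[0.06, -0.36, 0.34], [0.11, 0.18, -0.2], [-0.06, -0.24, 0.22]]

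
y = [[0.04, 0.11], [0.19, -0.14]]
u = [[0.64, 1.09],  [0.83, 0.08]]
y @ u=[[0.12,0.05], [0.01,0.20]]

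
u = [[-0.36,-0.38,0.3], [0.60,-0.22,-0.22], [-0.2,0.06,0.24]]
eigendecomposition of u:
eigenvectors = [[-0.11+0.64j,  (-0.11-0.64j),  (0.42+0j)],[(0.73+0j),  (0.73-0j),  0.14+0.00j],[(-0.2+0.06j),  -0.20-0.06j,  0.90+0.00j]]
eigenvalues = [(-0.25+0.51j), (-0.25-0.51j), (0.16+0j)]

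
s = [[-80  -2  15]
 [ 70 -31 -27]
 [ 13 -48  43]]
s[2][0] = 13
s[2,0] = 13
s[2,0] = 13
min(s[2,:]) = -48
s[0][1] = -2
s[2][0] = 13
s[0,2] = 15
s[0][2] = 15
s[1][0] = 70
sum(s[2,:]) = 8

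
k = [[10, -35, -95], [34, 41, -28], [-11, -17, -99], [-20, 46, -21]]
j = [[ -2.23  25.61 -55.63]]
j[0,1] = 25.61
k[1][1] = 41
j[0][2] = -55.63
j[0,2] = -55.63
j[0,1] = 25.61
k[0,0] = 10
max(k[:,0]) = 34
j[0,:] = [-2.23, 25.61, -55.63]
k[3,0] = -20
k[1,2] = -28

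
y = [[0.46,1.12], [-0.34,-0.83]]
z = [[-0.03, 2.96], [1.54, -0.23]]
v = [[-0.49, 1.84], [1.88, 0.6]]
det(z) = -4.55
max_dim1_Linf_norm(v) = 1.88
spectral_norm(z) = 2.97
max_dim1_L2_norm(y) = 1.21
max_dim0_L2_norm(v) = 1.94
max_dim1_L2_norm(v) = 1.97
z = y + v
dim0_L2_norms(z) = [1.54, 2.97]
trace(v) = 0.11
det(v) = -3.75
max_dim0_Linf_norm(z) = 2.96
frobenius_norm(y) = 1.51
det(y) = -0.00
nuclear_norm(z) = 4.50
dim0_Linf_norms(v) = [1.88, 1.84]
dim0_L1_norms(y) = [0.8, 1.95]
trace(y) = -0.37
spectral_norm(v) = 2.00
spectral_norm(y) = 1.51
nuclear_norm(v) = 3.88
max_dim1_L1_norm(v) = 2.48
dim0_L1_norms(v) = [2.37, 2.44]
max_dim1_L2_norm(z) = 2.96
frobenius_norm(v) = 2.74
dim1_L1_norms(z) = [2.99, 1.77]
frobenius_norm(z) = 3.34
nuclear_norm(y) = 1.51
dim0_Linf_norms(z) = [1.54, 2.96]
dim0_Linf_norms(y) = [0.46, 1.12]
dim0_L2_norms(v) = [1.94, 1.94]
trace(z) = -0.26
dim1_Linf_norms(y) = [1.12, 0.83]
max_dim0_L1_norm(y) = 1.95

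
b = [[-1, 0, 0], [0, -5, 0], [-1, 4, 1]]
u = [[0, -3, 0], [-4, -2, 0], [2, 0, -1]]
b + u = [[-1, -3, 0], [-4, -7, 0], [1, 4, 0]]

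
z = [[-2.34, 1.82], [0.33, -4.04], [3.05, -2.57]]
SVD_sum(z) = [[-1.55, 2.34], [1.96, -2.96], [2.11, -3.19]] + [[-0.79, -0.52], [-1.63, -1.08], [0.94, 0.62]]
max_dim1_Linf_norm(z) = 4.04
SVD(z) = [[-0.47,-0.39], [0.60,-0.8], [0.65,0.46]] @ diag([5.928201994195632, 2.4458783935459505]) @ [[0.55, -0.83],[0.83, 0.55]]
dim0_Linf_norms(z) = [3.05, 4.04]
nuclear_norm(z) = 8.37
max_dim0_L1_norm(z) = 8.43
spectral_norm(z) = 5.93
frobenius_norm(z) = 6.41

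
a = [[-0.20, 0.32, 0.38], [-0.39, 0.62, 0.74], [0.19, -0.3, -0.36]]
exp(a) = [[0.79, 0.33, 0.39],[-0.4, 1.64, 0.76],[0.2, -0.31, 0.63]]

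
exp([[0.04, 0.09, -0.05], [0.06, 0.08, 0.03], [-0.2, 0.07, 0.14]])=[[1.05, 0.09, -0.05], [0.06, 1.09, 0.03], [-0.22, 0.07, 1.16]]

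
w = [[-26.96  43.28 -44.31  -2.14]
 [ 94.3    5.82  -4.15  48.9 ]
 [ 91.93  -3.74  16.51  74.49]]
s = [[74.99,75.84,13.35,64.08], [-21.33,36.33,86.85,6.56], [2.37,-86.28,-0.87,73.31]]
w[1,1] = 5.82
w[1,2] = -4.15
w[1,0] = 94.3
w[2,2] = 16.51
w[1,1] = 5.82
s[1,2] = 86.85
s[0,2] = 13.35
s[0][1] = 75.84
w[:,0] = [-26.96, 94.3, 91.93]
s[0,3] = 64.08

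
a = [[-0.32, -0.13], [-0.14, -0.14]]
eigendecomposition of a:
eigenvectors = [[-0.87, 0.46], [-0.49, -0.89]]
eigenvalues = [-0.39, -0.07]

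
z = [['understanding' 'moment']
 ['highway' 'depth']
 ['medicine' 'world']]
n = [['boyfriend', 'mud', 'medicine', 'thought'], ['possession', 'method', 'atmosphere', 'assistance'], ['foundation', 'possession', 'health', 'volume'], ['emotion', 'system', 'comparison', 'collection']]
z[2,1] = 'world'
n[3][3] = 'collection'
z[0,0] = 'understanding'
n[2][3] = 'volume'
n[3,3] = 'collection'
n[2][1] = 'possession'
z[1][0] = 'highway'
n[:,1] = ['mud', 'method', 'possession', 'system']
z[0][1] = 'moment'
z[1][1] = 'depth'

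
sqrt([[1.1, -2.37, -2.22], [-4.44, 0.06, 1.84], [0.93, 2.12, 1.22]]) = [[0.83+0.42j, -0.84+0.34j, (-0.93+0.09j)], [(-0.96+1.63j), 0.93+1.32j, (1.02+0.33j)], [(-0.26-1.08j), 0.39-0.88j, (0.49-0.22j)]]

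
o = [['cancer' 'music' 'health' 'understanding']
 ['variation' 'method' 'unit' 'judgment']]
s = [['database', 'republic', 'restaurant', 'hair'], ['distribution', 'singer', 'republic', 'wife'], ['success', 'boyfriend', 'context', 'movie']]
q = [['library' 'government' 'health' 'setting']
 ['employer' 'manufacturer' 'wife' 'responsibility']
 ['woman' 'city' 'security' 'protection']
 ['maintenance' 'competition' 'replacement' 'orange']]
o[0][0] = 'cancer'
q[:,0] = ['library', 'employer', 'woman', 'maintenance']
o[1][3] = 'judgment'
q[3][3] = 'orange'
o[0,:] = ['cancer', 'music', 'health', 'understanding']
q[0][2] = 'health'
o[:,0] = ['cancer', 'variation']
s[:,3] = ['hair', 'wife', 'movie']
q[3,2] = 'replacement'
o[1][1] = 'method'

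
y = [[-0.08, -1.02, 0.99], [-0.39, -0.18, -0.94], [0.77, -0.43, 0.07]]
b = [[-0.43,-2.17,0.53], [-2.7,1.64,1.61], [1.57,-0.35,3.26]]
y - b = [[0.35, 1.15, 0.46],  [2.31, -1.82, -2.55],  [-0.8, -0.08, -3.19]]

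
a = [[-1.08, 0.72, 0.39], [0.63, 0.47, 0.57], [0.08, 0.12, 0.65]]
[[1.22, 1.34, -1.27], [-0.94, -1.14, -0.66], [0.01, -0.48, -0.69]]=a @ [[-1.37,-1.37,0.36], [-0.50,0.12,-0.70], [0.27,-0.59,-0.97]]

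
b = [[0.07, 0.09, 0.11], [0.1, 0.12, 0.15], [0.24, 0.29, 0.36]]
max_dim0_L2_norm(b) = 0.41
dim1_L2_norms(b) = [0.16, 0.22, 0.52]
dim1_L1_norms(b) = [0.27, 0.37, 0.89]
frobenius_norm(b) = 0.59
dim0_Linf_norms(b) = [0.24, 0.29, 0.36]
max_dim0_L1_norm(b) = 0.62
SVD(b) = [[-0.27,  0.96,  -0.11], [-0.37,  -0.21,  -0.9], [-0.89,  -0.2,  0.41]] @ diag([0.5859076174994218, 0.003467194597055697, 0.000492257836247987]) @ [[-0.46,-0.56,-0.69],  [-0.84,0.53,0.12],  [0.3,0.64,-0.71]]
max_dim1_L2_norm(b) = 0.52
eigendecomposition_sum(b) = [[0.07, 0.09, 0.11], [0.10, 0.12, 0.15], [0.24, 0.29, 0.36]] + [[-0.00, 0.0, 0.0], [0.0, -0.0, -0.0], [0.00, -0.0, -0.00]] + [[-0.00, -0.0, 0.0], [-0.0, -0.0, 0.00], [0.00, 0.00, -0.0]]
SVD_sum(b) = [[0.07, 0.09, 0.11], [0.10, 0.12, 0.15], [0.24, 0.29, 0.36]] + [[-0.00, 0.00, 0.0], [0.0, -0.00, -0.00], [0.00, -0.0, -0.00]] + [[-0.0, -0.00, 0.0], [-0.0, -0.0, 0.00], [0.00, 0.00, -0.0]]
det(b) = 0.00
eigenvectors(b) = [[-0.27, -0.89, -0.35], [-0.37, 0.23, -0.6], [-0.89, 0.4, 0.72]]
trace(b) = 0.55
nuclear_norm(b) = 0.59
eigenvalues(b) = [0.55, -0.0, -0.0]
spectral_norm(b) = 0.59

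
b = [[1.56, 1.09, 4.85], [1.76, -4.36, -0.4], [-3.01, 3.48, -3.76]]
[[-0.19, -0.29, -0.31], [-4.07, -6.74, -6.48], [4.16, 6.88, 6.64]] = b @ [[-1.1, -1.82, -1.75],  [0.47, 0.78, 0.75],  [0.21, 0.35, 0.33]]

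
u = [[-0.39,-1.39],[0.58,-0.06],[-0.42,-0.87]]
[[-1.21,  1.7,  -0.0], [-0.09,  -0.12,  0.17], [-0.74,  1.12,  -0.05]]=u@[[-0.07, -0.32, 0.29], [0.89, -1.13, -0.08]]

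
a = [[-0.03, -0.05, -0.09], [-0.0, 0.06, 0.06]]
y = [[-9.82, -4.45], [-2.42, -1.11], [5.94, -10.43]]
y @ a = [[0.29, 0.22, 0.62], [0.07, 0.05, 0.15], [-0.18, -0.92, -1.16]]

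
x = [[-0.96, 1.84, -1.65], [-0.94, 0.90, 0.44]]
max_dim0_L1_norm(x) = 2.74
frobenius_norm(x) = 2.99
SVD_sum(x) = [[-1.14, 1.93, -1.37], [-0.37, 0.62, -0.44]] + [[0.18, -0.09, -0.28], [-0.57, 0.28, 0.88]]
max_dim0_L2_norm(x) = 2.05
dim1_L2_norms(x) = [2.65, 1.37]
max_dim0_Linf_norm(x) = 1.84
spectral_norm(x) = 2.76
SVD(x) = [[-0.95, -0.3], [-0.3, 0.95]] @ diag([2.759678406994566, 1.1406467858052873]) @ [[0.44,-0.73,0.52], [-0.53,0.26,0.81]]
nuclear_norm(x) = 3.90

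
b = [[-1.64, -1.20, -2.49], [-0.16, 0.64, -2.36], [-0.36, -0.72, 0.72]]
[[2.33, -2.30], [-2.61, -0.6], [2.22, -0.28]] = b @ [[-0.21,  -0.05], [-2.55,  0.93], [0.43,  0.51]]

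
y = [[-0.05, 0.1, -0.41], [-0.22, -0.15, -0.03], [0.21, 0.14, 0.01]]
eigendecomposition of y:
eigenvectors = [[(-0.73+0j), -0.73-0.00j, (-0.55+0j)], [(0.04-0.49j), 0.04+0.49j, (0.8+0j)], [-0.06+0.47j, -0.06-0.47j, (0.25+0j)]]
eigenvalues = [(-0.09+0.33j), (-0.09-0.33j), (-0.01+0j)]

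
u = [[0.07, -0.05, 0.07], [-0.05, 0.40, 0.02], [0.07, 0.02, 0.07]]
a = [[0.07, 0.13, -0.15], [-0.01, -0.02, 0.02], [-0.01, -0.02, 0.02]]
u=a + [[0.00, -0.18, 0.22],[-0.04, 0.42, 0.00],[0.08, 0.04, 0.05]]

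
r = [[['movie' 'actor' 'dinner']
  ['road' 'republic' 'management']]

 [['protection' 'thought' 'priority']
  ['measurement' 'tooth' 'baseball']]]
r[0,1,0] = 'road'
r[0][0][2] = 'dinner'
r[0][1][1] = 'republic'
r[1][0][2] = 'priority'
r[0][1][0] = 'road'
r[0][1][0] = 'road'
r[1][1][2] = 'baseball'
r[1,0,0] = 'protection'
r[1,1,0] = 'measurement'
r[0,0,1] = 'actor'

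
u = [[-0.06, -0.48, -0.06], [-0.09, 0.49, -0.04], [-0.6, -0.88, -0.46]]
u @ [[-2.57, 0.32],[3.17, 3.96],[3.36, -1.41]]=[[-1.57, -1.84], [1.65, 1.97], [-2.79, -3.03]]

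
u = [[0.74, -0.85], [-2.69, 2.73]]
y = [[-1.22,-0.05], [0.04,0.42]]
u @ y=[[-0.94, -0.39],[3.39, 1.28]]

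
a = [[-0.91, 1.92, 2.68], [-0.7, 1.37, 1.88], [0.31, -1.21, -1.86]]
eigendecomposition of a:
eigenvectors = [[0.31+0.00j, (0.75+0j), 0.75-0.00j],[0.82+0.00j, 0.56+0.02j, (0.56-0.02j)],[(-0.48+0j), -0.34+0.11j, -0.34-0.11j]]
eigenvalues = [(-0+0j), (-0.7+0.44j), (-0.7-0.44j)]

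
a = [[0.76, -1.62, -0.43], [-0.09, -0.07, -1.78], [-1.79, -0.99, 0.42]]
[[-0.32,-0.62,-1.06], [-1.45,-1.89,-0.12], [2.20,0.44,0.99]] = a @ [[-0.80, -0.04, -0.7],[-0.41, 0.08, 0.3],[0.87, 1.06, 0.09]]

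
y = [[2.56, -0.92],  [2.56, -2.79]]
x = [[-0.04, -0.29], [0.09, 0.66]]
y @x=[[-0.19, -1.35], [-0.35, -2.58]]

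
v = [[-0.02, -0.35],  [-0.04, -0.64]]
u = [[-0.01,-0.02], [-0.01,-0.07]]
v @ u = [[0.0, 0.02], [0.01, 0.05]]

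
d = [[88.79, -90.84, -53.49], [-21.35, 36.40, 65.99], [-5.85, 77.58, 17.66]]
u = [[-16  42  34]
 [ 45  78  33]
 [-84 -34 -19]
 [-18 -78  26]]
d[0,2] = -53.49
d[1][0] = -21.35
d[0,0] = 88.79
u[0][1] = 42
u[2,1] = -34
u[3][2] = 26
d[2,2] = 17.66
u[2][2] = -19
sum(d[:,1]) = 23.139999999999993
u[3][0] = -18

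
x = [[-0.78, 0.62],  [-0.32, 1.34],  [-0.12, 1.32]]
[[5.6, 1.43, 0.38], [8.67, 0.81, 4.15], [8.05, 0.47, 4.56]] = x@[[-2.52,-1.68,2.44], [5.87,0.2,3.68]]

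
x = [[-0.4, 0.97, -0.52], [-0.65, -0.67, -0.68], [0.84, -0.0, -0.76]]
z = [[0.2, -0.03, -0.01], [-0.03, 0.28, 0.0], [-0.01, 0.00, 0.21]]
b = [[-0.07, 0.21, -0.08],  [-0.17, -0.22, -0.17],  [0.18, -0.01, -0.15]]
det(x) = -1.53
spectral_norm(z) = 0.29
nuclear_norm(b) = 0.79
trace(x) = -1.83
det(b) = -0.02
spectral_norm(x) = 1.19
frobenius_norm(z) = 0.41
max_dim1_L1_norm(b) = 0.56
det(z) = 0.01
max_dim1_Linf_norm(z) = 0.28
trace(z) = 0.69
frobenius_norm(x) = 2.00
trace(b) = -0.44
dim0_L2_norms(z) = [0.2, 0.28, 0.21]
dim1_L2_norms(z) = [0.2, 0.28, 0.21]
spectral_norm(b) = 0.34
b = z @ x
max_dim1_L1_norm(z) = 0.31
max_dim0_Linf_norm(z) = 0.28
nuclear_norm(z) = 0.69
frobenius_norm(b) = 0.47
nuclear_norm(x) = 3.46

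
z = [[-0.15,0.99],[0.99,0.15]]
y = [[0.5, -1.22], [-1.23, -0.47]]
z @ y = [[-1.29, -0.28],[0.31, -1.28]]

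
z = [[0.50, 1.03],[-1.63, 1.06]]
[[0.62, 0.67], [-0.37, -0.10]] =z @ [[0.47, 0.37], [0.37, 0.47]]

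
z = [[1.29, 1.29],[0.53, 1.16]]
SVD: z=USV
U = [[-0.83, -0.56], [-0.56, 0.83]]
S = [2.19, 0.37]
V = [[-0.62, -0.78], [-0.78, 0.62]]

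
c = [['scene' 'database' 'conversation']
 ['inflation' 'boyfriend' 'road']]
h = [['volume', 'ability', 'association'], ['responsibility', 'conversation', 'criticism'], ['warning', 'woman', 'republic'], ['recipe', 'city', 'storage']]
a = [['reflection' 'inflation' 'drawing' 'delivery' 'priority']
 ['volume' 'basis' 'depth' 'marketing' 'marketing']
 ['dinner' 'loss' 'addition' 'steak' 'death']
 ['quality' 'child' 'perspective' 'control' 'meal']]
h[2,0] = 'warning'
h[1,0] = 'responsibility'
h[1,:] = ['responsibility', 'conversation', 'criticism']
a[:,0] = ['reflection', 'volume', 'dinner', 'quality']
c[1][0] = 'inflation'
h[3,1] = 'city'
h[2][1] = 'woman'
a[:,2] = ['drawing', 'depth', 'addition', 'perspective']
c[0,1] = 'database'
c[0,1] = 'database'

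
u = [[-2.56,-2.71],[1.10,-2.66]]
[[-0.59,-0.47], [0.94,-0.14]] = u @ [[0.42, 0.09], [-0.18, 0.09]]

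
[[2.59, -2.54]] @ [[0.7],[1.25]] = [[-1.36]]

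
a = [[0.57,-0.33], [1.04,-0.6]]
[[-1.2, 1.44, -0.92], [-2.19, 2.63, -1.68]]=a @ [[0.99,2.19,-0.34], [5.36,-0.58,2.21]]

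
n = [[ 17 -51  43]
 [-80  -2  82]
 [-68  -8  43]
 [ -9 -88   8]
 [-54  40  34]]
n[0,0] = 17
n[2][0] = -68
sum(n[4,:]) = 20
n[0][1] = -51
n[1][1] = -2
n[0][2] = 43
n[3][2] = 8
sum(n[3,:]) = -89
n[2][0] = -68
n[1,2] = 82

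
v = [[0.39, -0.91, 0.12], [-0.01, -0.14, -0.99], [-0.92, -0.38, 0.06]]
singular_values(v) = [1.0, 1.0, 0.99]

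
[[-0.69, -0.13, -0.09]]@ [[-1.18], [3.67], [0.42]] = [[0.3]]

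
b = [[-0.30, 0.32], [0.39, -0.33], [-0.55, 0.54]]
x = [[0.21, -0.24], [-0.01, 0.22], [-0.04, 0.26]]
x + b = [[-0.09, 0.08], [0.38, -0.11], [-0.59, 0.80]]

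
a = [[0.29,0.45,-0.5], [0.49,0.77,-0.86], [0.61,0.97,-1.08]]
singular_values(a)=[2.14, 0.01, 0.0]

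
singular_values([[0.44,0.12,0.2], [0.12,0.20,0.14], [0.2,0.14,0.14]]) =[0.61, 0.16, 0.0]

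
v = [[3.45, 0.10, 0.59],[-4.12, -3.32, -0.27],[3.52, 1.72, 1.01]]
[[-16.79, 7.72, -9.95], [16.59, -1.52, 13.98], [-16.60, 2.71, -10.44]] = v@ [[-4.56, 2.66, -3.08], [0.82, -2.68, -0.49], [-1.94, -2.02, 1.23]]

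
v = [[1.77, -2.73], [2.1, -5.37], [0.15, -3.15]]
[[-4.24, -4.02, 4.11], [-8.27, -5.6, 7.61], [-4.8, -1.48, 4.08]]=v@[[-0.05, -1.67, 0.35], [1.52, 0.39, -1.28]]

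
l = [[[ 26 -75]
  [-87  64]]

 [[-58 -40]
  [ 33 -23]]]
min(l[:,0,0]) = -58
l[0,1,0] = -87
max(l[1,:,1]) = -23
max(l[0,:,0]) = 26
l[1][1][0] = 33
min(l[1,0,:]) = -58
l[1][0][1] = -40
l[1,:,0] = [-58, 33]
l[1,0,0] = -58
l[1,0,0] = -58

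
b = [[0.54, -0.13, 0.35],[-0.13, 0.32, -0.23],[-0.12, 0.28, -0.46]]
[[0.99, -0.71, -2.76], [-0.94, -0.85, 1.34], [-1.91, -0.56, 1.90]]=b@[[-0.98, -1.83, -3.1], [-0.28, -3.88, 0.95], [4.23, -0.66, -2.75]]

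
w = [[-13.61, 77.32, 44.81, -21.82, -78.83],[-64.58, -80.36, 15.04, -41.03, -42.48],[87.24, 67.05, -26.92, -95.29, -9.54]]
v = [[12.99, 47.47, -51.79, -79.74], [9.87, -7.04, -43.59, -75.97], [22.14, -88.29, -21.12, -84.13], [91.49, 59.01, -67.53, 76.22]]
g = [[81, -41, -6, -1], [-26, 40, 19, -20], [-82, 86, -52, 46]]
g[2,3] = 46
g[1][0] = -26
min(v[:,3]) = -84.13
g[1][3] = -20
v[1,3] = -75.97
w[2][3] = -95.29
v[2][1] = -88.29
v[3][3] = 76.22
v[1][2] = -43.59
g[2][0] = -82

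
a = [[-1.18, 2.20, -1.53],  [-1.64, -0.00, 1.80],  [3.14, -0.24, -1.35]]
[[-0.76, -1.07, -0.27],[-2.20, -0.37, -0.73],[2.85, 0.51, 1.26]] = a @ [[0.56, 0.05, 0.38],[-0.54, -0.57, 0.04],[-0.71, -0.16, -0.06]]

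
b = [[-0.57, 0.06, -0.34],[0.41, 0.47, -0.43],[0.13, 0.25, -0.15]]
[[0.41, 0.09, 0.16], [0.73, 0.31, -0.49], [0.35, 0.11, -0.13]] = b @ [[-0.19, 0.18, -0.73], [1.10, -0.0, 0.34], [-0.68, -0.56, 0.82]]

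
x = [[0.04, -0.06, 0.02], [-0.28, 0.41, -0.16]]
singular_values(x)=[0.53, 0.0]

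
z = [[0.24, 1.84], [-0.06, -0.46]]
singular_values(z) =[1.91, 0.0]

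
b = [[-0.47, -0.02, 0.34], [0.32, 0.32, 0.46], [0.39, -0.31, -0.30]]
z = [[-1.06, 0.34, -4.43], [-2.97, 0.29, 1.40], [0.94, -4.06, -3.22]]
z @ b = [[-1.12, 1.5, 1.12],[2.03, -0.28, -1.3],[-3.0, -0.32, -0.58]]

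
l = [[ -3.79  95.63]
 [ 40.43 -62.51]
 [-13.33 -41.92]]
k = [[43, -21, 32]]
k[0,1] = -21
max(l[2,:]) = -13.33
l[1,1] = -62.51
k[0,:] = [43, -21, 32]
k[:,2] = [32]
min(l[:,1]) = -62.51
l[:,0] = [-3.79, 40.43, -13.33]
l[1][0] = 40.43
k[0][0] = 43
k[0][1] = -21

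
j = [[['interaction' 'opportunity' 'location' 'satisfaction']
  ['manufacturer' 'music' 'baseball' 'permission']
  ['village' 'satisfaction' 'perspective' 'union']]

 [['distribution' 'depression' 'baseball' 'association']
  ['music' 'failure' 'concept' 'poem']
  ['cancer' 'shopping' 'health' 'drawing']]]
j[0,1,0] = 'manufacturer'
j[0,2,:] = ['village', 'satisfaction', 'perspective', 'union']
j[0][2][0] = 'village'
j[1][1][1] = 'failure'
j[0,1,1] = 'music'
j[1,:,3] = ['association', 'poem', 'drawing']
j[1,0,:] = ['distribution', 'depression', 'baseball', 'association']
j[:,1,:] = [['manufacturer', 'music', 'baseball', 'permission'], ['music', 'failure', 'concept', 'poem']]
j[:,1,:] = [['manufacturer', 'music', 'baseball', 'permission'], ['music', 'failure', 'concept', 'poem']]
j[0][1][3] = 'permission'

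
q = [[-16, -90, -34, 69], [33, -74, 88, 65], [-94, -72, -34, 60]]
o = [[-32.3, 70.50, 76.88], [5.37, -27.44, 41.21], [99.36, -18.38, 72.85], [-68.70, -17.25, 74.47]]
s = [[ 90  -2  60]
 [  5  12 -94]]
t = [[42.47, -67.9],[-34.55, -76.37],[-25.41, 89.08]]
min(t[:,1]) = -76.37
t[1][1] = -76.37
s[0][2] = 60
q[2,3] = 60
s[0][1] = -2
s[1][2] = -94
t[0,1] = -67.9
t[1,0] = -34.55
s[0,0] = 90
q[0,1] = -90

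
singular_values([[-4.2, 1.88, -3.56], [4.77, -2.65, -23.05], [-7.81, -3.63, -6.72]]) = [24.56, 10.01, 3.3]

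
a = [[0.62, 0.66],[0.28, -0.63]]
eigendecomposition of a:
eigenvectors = [[0.98, -0.43], [0.2, 0.9]]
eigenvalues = [0.75, -0.76]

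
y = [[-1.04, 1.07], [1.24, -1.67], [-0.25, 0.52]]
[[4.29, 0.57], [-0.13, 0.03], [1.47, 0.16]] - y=[[5.33, -0.5],[-1.37, 1.70],[1.72, -0.36]]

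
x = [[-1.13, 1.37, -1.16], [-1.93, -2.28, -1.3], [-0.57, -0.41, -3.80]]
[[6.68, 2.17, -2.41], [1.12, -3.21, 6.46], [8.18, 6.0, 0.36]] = x@[[-1.39, 1.54, -0.88], [1.91, 1.21, -2.25], [-2.15, -1.94, 0.28]]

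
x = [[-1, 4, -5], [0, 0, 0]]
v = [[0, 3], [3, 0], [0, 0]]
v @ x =[[0, 0, 0], [-3, 12, -15], [0, 0, 0]]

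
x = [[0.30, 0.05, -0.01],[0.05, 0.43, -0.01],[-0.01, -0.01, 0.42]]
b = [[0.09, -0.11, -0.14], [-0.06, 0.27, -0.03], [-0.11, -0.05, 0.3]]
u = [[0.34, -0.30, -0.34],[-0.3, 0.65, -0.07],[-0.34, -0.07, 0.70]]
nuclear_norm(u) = 1.69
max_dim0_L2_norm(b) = 0.33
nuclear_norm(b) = 0.67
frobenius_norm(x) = 0.68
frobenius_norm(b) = 0.47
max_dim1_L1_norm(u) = 1.11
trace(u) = 1.69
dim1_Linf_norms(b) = [0.14, 0.27, 0.3]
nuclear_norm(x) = 1.15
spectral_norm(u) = 0.95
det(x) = 0.05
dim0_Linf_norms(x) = [0.3, 0.43, 0.42]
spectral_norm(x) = 0.45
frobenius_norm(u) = 1.20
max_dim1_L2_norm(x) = 0.43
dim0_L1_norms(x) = [0.36, 0.49, 0.44]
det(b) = 0.00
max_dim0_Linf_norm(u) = 0.7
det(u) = 0.00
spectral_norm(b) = 0.36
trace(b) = 0.66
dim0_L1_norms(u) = [0.98, 1.02, 1.11]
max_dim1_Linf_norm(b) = 0.3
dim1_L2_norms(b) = [0.2, 0.28, 0.32]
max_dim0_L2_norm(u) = 0.78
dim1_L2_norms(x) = [0.3, 0.43, 0.42]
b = u @ x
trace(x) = 1.15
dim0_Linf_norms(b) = [0.11, 0.27, 0.3]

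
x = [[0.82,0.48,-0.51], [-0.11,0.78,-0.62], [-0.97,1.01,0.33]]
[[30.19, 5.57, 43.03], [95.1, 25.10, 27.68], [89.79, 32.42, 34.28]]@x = [[-17.6, 62.3, -4.65], [48.37, 93.18, -54.93], [36.81, 103.01, -54.58]]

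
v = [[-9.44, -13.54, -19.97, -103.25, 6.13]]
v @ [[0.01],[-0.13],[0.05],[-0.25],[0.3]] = [[28.32]]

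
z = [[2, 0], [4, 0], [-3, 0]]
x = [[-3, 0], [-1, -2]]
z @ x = [[-6, 0], [-12, 0], [9, 0]]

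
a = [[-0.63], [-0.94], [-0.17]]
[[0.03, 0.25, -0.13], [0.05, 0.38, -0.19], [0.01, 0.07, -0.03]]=a @ [[-0.05, -0.40, 0.20]]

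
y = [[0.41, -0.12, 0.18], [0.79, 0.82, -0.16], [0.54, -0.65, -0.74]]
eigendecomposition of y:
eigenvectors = [[(-0.12+0j),(-0.2+0.35j),-0.20-0.35j], [0.15+0.00j,0.80+0.00j,0.80-0.00j], [0.98+0.00j,-0.39+0.22j,(-0.39-0.22j)]]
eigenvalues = [(-0.9+0j), (0.7+0.31j), (0.7-0.31j)]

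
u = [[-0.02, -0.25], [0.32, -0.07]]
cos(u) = [[1.04, -0.01], [0.01, 1.04]]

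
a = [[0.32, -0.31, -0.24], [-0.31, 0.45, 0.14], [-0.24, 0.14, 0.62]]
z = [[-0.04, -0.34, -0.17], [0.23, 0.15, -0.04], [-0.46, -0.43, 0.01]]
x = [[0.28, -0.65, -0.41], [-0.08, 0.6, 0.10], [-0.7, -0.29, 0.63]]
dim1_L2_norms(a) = [0.51, 0.56, 0.68]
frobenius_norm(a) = 1.02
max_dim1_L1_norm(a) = 1.0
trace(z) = 0.12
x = z + a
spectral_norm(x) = 1.09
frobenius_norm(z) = 0.79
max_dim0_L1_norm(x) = 1.54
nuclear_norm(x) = 2.05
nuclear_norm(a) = 1.39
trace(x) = 1.51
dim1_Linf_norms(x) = [0.65, 0.6, 0.7]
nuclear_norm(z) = 1.01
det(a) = 0.02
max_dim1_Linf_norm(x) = 0.7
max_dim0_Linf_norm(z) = 0.46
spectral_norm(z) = 0.74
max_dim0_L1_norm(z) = 0.92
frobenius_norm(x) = 1.42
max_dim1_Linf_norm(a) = 0.62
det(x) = -0.06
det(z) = 0.00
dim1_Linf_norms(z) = [0.34, 0.23, 0.46]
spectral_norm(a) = 0.93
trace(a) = 1.39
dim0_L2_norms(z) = [0.52, 0.57, 0.17]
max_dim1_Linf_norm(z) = 0.46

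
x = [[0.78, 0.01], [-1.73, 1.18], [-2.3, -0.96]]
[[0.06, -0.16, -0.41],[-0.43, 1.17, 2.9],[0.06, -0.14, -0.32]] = x @ [[0.08, -0.22, -0.55], [-0.25, 0.67, 1.65]]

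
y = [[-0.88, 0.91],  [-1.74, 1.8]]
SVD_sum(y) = [[-0.88, 0.91], [-1.74, 1.8]] + [[-0.00,-0.0], [0.00,0.0]]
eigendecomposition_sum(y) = [[-0.0, 0.00], [-0.0, 0.0]] + [[-0.88,0.91], [-1.74,1.80]]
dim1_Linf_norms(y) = [0.91, 1.8]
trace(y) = 0.92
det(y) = -0.00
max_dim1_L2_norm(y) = 2.5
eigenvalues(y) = [-0.0, 0.92]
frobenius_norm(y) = 2.81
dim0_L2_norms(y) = [1.95, 2.02]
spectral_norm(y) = 2.81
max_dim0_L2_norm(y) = 2.02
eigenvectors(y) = [[-0.72, -0.45], [-0.69, -0.89]]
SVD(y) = [[-0.45, -0.89], [-0.89, 0.45]] @ diag([2.805369842686923, 0.00021387554356292138]) @ [[0.7, -0.72], [0.72, 0.7]]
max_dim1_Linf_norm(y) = 1.8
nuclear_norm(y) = 2.81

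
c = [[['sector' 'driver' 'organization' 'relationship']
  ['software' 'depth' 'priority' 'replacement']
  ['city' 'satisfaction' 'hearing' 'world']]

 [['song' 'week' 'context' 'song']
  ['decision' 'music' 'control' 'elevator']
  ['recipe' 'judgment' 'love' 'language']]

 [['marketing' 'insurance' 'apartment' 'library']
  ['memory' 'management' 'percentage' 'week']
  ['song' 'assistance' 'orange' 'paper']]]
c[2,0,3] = 'library'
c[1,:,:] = [['song', 'week', 'context', 'song'], ['decision', 'music', 'control', 'elevator'], ['recipe', 'judgment', 'love', 'language']]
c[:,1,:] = [['software', 'depth', 'priority', 'replacement'], ['decision', 'music', 'control', 'elevator'], ['memory', 'management', 'percentage', 'week']]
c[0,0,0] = 'sector'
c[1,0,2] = 'context'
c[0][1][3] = 'replacement'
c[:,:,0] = [['sector', 'software', 'city'], ['song', 'decision', 'recipe'], ['marketing', 'memory', 'song']]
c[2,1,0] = 'memory'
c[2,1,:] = ['memory', 'management', 'percentage', 'week']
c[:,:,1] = [['driver', 'depth', 'satisfaction'], ['week', 'music', 'judgment'], ['insurance', 'management', 'assistance']]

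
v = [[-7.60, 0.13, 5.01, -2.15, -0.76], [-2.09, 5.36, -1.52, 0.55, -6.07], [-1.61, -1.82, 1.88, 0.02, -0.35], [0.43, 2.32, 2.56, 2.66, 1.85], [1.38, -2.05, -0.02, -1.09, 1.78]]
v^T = [[-7.6,  -2.09,  -1.61,  0.43,  1.38], [0.13,  5.36,  -1.82,  2.32,  -2.05], [5.01,  -1.52,  1.88,  2.56,  -0.02], [-2.15,  0.55,  0.02,  2.66,  -1.09], [-0.76,  -6.07,  -0.35,  1.85,  1.78]]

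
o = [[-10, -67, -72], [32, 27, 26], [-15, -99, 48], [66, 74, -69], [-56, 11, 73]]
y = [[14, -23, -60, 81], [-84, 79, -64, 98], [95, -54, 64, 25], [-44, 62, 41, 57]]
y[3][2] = 41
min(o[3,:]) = -69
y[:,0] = [14, -84, 95, -44]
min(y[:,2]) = -64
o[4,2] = 73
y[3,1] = 62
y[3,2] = 41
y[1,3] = 98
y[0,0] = 14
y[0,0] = 14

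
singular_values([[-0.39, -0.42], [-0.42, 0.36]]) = [0.58, 0.55]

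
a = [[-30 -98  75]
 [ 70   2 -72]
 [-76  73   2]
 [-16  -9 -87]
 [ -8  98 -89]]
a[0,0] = -30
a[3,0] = -16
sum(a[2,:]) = -1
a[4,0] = -8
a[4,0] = -8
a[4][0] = -8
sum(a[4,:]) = 1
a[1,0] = 70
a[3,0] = -16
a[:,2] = [75, -72, 2, -87, -89]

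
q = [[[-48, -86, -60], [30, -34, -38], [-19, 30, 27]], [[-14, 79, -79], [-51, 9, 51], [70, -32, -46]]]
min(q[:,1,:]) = -51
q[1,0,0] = -14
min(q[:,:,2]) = -79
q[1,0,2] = -79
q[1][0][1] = 79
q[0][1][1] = -34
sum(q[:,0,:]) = -208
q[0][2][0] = -19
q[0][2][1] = 30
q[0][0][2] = -60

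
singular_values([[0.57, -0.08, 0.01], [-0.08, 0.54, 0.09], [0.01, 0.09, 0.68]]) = [0.73, 0.61, 0.45]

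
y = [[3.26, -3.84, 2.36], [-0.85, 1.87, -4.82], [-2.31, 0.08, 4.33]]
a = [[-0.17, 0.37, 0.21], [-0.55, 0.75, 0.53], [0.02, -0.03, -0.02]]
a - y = [[-3.43,  4.21,  -2.15], [0.30,  -1.12,  5.35], [2.33,  -0.11,  -4.35]]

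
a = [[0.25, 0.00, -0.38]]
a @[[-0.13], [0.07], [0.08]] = [[-0.06]]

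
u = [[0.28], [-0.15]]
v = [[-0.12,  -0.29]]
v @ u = [[0.01]]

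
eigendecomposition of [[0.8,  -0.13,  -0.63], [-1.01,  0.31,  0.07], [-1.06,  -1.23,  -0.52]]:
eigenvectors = [[(0.32+0j), (0.43+0.26j), (0.43-0.26j)], [(0.18+0j), -0.77+0.00j, (-0.77-0j)], [0.93+0.00j, (0.28-0.28j), (0.28+0.28j)]]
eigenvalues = [(-1.12+0j), (0.85+0.37j), (0.85-0.37j)]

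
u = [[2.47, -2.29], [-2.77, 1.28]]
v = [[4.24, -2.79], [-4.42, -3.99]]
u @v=[[20.59, 2.25],[-17.40, 2.62]]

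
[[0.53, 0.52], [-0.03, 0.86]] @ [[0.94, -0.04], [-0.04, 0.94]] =[[0.48, 0.47], [-0.06, 0.81]]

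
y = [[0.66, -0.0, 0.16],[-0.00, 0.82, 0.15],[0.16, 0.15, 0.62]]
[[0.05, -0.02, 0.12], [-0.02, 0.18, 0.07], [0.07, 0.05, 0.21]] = y@[[0.05, -0.04, 0.11], [-0.04, 0.22, 0.03], [0.11, 0.03, 0.3]]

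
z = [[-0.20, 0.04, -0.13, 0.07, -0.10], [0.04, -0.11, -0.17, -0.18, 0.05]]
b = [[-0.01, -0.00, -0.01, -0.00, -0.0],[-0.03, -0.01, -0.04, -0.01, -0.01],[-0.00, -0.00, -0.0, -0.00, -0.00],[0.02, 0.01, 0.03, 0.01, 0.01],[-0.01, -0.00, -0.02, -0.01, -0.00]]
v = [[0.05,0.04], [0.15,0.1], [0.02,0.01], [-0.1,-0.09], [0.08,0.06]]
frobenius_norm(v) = 0.26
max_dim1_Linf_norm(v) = 0.15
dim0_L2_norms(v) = [0.2, 0.15]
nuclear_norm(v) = 0.27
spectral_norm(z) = 0.29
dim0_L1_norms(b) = [0.07, 0.02, 0.1, 0.03, 0.02]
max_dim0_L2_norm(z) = 0.21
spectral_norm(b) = 0.07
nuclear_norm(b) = 0.09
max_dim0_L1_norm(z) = 0.3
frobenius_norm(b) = 0.07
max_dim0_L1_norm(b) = 0.1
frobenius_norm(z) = 0.39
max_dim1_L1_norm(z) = 0.55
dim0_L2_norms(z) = [0.2, 0.12, 0.21, 0.19, 0.11]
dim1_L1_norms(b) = [0.02, 0.1, 0.0, 0.08, 0.04]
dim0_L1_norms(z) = [0.24, 0.15, 0.3, 0.25, 0.15]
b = v @ z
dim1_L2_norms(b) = [0.01, 0.05, 0.0, 0.04, 0.02]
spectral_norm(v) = 0.25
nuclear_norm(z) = 0.55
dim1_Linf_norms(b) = [0.01, 0.04, 0.0, 0.03, 0.02]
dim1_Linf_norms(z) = [0.2, 0.18]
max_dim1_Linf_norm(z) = 0.2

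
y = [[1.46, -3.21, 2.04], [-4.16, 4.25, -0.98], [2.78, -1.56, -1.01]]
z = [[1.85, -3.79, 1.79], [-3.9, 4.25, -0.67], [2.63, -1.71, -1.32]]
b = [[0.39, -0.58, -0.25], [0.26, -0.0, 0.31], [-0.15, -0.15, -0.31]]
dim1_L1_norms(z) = [7.43, 8.82, 5.66]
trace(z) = 4.78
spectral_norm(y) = 7.59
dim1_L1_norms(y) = [6.71, 9.39, 5.35]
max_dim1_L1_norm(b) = 1.22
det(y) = 2.87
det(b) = 0.01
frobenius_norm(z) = 8.14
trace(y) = 4.70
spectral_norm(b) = 0.76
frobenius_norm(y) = 8.01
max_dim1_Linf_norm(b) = 0.58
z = b + y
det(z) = 5.62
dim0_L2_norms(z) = [5.05, 5.95, 2.32]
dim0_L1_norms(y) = [8.4, 9.02, 4.03]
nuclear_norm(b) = 1.31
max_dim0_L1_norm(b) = 0.87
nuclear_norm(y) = 10.29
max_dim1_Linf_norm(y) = 4.25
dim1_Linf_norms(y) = [3.21, 4.25, 2.78]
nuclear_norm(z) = 10.54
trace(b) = 0.08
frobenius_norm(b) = 0.93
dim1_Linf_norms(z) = [3.79, 4.25, 2.63]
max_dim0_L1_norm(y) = 9.02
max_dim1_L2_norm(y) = 6.03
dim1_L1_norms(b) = [1.22, 0.57, 0.61]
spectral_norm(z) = 7.74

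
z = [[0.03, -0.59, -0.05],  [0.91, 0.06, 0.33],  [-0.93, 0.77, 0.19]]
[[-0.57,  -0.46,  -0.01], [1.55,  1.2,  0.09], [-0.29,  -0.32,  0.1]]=z@[[1.3, 1.1, -0.04],[0.96, 0.8, -0.01],[0.95, 0.47, 0.39]]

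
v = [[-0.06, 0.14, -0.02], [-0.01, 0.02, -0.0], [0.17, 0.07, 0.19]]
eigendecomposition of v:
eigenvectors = [[0.08+0.00j, (0.73+0j), 0.73-0.00j],[-0.01+0.00j, (0.15+0.1j), 0.15-0.10j],[-1.00+0.00j, (-0.65-0.11j), -0.65+0.11j]]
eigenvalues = [(0.18+0j), (-0.01+0.02j), (-0.01-0.02j)]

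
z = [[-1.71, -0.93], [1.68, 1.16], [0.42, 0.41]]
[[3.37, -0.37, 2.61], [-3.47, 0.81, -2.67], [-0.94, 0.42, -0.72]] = z @ [[-1.63, -0.76, -1.28], [-0.63, 1.8, -0.45]]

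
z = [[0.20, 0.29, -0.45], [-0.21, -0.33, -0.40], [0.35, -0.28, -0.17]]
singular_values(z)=[0.65, 0.53, 0.41]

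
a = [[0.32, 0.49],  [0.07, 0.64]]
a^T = [[0.32, 0.07], [0.49, 0.64]]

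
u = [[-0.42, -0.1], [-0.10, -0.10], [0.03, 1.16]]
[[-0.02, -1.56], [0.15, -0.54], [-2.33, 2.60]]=u@[[0.54,3.21], [-2.02,2.16]]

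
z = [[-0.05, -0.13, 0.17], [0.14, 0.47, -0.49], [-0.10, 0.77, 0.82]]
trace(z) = 1.24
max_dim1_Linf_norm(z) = 0.82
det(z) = -0.00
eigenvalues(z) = [(-0+0j), (0.62+0.59j), (0.62-0.59j)]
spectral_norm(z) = 1.13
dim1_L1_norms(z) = [0.35, 1.1, 1.69]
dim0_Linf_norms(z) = [0.14, 0.77, 0.82]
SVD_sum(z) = [[-0.01, 0.03, 0.04], [0.01, -0.05, -0.07], [-0.11, 0.72, 0.86]] + [[-0.04, -0.16, 0.13],[0.13, 0.52, -0.42],[0.01, 0.05, -0.04]] + [[-0.0, 0.0, -0.00], [-0.0, 0.0, -0.0], [0.0, -0.0, 0.00]]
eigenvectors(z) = [[(0.98+0j), (0.08-0.18j), (0.08+0.18j)],  [(-0.08+0j), (-0.19+0.57j), -0.19-0.57j],  [0.20+0.00j, 0.77+0.00j, 0.77-0.00j]]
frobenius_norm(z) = 1.34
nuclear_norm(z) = 1.86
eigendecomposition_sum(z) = [[-0.00-0.00j,  -0.00-0.00j,  0j], [0j,  0j,  (-0-0j)], [-0.00-0.00j,  -0.00-0.00j,  0j]] + [[(-0.02+0j), (-0.06-0.13j), 0.08-0.07j], [(0.07-0.02j), (0.23+0.39j), (-0.24+0.26j)], [(-0.05-0.08j), 0.39-0.44j, 0.41+0.20j]] + [[(-0.02-0j), -0.06+0.13j, (0.08+0.07j)], [0.07+0.02j, (0.23-0.39j), (-0.24-0.26j)], [-0.05+0.08j, 0.39+0.44j, (0.41-0.2j)]]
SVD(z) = [[-0.05, 0.3, -0.95], [0.08, -0.95, -0.30], [-1.0, -0.09, 0.02]] @ diag([1.1319863419230813, 0.7230428815495273, 0.003989127743937762]) @ [[0.10, -0.64, -0.76], [-0.19, -0.76, 0.62], [0.98, -0.09, 0.20]]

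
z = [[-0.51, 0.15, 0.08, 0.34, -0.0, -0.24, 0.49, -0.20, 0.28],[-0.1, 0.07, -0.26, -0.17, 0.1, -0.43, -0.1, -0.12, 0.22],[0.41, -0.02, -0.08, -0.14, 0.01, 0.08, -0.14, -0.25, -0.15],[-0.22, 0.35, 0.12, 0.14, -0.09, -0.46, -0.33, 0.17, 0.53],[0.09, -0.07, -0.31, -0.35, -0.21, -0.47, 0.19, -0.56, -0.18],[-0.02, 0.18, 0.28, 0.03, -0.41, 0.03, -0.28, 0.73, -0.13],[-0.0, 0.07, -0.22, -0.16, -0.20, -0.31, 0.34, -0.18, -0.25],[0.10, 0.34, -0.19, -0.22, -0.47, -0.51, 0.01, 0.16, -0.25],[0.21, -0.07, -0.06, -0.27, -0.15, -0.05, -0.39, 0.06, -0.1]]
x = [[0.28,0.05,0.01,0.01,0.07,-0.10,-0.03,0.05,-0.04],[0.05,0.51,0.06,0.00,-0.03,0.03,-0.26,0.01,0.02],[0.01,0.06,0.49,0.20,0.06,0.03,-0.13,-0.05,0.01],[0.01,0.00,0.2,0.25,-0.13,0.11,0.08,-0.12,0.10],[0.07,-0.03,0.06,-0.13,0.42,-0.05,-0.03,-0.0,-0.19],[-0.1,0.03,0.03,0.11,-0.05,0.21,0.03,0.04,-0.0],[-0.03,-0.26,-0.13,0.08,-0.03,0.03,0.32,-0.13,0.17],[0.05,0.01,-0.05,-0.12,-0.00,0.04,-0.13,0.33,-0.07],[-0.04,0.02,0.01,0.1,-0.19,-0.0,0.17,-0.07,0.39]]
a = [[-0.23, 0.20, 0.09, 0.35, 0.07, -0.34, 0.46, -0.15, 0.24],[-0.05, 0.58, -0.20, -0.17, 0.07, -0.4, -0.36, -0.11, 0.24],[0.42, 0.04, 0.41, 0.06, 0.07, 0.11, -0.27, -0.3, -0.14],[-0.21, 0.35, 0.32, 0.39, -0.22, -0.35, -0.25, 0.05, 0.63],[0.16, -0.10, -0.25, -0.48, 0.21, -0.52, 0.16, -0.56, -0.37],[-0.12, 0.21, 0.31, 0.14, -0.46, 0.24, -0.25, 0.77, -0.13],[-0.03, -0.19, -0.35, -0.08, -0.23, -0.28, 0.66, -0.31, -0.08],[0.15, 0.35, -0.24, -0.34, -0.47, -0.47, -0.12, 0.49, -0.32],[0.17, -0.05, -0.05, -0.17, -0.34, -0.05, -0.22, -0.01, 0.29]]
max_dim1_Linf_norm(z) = 0.73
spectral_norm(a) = 1.62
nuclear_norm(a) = 6.74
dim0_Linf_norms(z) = [0.51, 0.35, 0.31, 0.35, 0.47, 0.51, 0.49, 0.73, 0.53]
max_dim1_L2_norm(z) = 0.95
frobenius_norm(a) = 2.74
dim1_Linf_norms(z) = [0.51, 0.43, 0.41, 0.53, 0.56, 0.73, 0.34, 0.51, 0.39]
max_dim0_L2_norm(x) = 0.58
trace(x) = 3.20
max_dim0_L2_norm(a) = 1.17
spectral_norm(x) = 0.84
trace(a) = 3.04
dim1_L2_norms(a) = [0.8, 0.88, 0.74, 1.03, 1.06, 1.06, 0.91, 1.06, 0.56]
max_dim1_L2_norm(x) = 0.58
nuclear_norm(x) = 3.22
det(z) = 0.00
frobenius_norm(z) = 2.38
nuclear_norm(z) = 5.21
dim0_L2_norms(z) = [0.74, 0.56, 0.6, 0.67, 0.72, 1.02, 0.87, 1.03, 0.78]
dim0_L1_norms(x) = [0.64, 0.97, 1.04, 1.0, 0.98, 0.6, 1.18, 0.8, 0.99]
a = z + x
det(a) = 0.00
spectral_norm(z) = 1.38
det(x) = 0.00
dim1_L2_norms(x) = [0.32, 0.58, 0.55, 0.4, 0.49, 0.27, 0.49, 0.39, 0.48]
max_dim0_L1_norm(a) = 2.76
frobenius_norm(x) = 1.36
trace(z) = -0.16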